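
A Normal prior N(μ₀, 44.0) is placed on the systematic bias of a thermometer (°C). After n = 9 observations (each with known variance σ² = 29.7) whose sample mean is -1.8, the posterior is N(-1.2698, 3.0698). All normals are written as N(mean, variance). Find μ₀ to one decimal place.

μ₀ = 5.8

The posterior mean is a precision-weighted average: μ_n = (τ₀μ₀ + τ_data·x̄)/(τ₀+τ_data), with τ₀=1/σ₀² and τ_data=n/σ².
Here τ₀ = 1/44.0 = 0.022727 and τ_data = 9/29.7 = 0.303030, so τ_n = 0.325757.
Rearranging for μ₀: μ₀ = (μ_n·τ_n − τ_data·x̄)/τ₀ = (-1.2698·0.325757 − 0.303030·-1.8) / 0.022727 = 0.131808/0.022727 ≈ 5.8.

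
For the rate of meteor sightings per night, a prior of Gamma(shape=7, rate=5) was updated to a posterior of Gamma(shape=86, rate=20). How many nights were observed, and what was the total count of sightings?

n = 15 nights with total 79 sightings

A Gamma(α, β) prior (rate parametrization) on a Poisson rate with n observations summing to S gives posterior Gamma(α+S, β+n).
Matching: Σxᵢ = 86 − 7 = 79 and n = 20 − 5 = 15.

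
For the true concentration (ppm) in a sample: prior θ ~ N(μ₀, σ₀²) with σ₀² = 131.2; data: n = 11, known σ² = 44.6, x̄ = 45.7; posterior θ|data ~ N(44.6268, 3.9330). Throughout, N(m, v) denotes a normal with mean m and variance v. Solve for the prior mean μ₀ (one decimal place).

The posterior mean is a precision-weighted average: μ_n = (τ₀μ₀ + τ_data·x̄)/(τ₀+τ_data), with τ₀=1/σ₀² and τ_data=n/σ².
Here τ₀ = 1/131.2 = 0.007622 and τ_data = 11/44.6 = 0.246637, so τ_n = 0.254259.
Rearranging for μ₀: μ₀ = (μ_n·τ_n − τ_data·x̄)/τ₀ = (44.6268·0.254259 − 0.246637·45.7) / 0.007622 = 0.075455/0.007622 ≈ 9.9.

μ₀ = 9.9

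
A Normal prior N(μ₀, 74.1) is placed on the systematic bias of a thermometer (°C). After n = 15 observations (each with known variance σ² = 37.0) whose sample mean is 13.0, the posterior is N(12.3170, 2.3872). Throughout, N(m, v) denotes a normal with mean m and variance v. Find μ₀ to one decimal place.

The posterior mean is a precision-weighted average: μ_n = (τ₀μ₀ + τ_data·x̄)/(τ₀+τ_data), with τ₀=1/σ₀² and τ_data=n/σ².
Here τ₀ = 1/74.1 = 0.013495 and τ_data = 15/37.0 = 0.405405, so τ_n = 0.418900.
Rearranging for μ₀: μ₀ = (μ_n·τ_n − τ_data·x̄)/τ₀ = (12.3170·0.418900 − 0.405405·13.0) / 0.013495 = -0.110674/0.013495 ≈ -8.2.

μ₀ = -8.2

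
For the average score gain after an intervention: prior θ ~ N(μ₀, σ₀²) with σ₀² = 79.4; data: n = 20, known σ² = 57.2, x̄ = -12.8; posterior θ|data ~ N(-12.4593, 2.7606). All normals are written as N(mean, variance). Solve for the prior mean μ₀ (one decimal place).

With known observation variance, the Normal–Normal posterior has precision τ_n = τ₀ + n/σ² and mean μ_n = (τ₀μ₀ + (n/σ²)x̄)/τ_n.
Here τ₀ = 1/79.4 = 0.012594 and τ_data = 20/57.2 = 0.349650, so τ_n = 0.362244.
Rearranging for μ₀: μ₀ = (μ_n·τ_n − τ_data·x̄)/τ₀ = (-12.4593·0.362244 − 0.349650·-12.8) / 0.012594 = -0.037787/0.012594 ≈ -3.0.

μ₀ = -3.0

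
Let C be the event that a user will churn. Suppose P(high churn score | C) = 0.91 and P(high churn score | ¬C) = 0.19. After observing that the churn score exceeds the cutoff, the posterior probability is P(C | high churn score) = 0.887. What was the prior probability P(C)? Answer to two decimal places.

Bayes' rule in odds form gives O(C|E) = O(C)·[P(E|C)/P(E|¬C)], hence O(C) = O(C|E)/LR.
Posterior odds = 0.887/(1−0.887) = 7.8496. LR = 0.91/0.19 = 4.7895.
Prior odds = 7.8496/4.7895 = 1.6389, so P(C) = 1.6389/(1+1.6389) ≈ 0.62.

P(C) = 0.62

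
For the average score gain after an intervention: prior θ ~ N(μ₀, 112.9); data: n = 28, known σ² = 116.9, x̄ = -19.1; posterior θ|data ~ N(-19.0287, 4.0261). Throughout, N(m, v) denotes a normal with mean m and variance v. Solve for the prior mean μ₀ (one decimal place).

With known observation variance, the Normal–Normal posterior has precision τ_n = τ₀ + n/σ² and mean μ_n = (τ₀μ₀ + (n/σ²)x̄)/τ_n.
Here τ₀ = 1/112.9 = 0.008857 and τ_data = 28/116.9 = 0.239521, so τ_n = 0.248378.
Rearranging for μ₀: μ₀ = (μ_n·τ_n − τ_data·x̄)/τ₀ = (-19.0287·0.248378 − 0.239521·-19.1) / 0.008857 = -0.151459/0.008857 ≈ -17.1.

μ₀ = -17.1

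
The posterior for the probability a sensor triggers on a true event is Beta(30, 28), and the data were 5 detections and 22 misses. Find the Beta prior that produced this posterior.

Beta(25, 6)

Beta is conjugate to the binomial likelihood: posterior = Beta(a+s, b+f).
So a = 30 − 5 = 25 and b = 28 − 22 = 6.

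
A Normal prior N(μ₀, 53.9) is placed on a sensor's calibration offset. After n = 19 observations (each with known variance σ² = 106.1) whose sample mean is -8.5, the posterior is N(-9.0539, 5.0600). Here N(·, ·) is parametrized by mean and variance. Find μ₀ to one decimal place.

μ₀ = -14.4

With known observation variance, the Normal–Normal posterior has precision τ_n = τ₀ + n/σ² and mean μ_n = (τ₀μ₀ + (n/σ²)x̄)/τ_n.
Here τ₀ = 1/53.9 = 0.018553 and τ_data = 19/106.1 = 0.179076, so τ_n = 0.197629.
Rearranging for μ₀: μ₀ = (μ_n·τ_n − τ_data·x̄)/τ₀ = (-9.0539·0.197629 − 0.179076·-8.5) / 0.018553 = -0.267167/0.018553 ≈ -14.4.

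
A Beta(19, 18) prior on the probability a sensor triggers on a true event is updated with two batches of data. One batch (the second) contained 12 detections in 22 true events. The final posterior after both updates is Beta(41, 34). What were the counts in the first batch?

Sequential conjugate updates are equivalent to a single update on the pooled data, so total successes = posterior α − prior α and total failures = posterior β − prior β.
Total across both batches: 41−19=22 detections, 34−18=16 misses.
Subtract the second batch: 22−12=10 detections and 16−10=6 misses.

10 detections and 6 misses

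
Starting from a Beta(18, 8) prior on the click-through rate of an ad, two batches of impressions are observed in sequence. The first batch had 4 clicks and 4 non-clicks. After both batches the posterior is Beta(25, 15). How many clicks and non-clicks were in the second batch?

3 clicks and 3 non-clicks

Sequential conjugate updates are equivalent to a single update on the pooled data, so total successes = posterior α − prior α and total failures = posterior β − prior β.
Total across both batches: 25−18=7 clicks, 15−8=7 non-clicks.
Subtract the first batch: 7−4=3 clicks and 7−4=3 non-clicks.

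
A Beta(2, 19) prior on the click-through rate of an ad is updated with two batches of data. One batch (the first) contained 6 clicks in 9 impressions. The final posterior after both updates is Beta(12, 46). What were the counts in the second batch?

4 clicks and 24 non-clicks

Sequential conjugate updates are equivalent to a single update on the pooled data, so total successes = posterior α − prior α and total failures = posterior β − prior β.
Total across both batches: 12−2=10 clicks, 46−19=27 non-clicks.
Subtract the first batch: 10−6=4 clicks and 27−3=24 non-clicks.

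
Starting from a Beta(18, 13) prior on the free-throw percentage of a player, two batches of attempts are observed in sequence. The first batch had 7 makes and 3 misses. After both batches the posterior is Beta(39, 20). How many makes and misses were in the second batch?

Because Beta–binomial updating is additive in the counts, the combined data contributed (α_post−α_prior, β_post−β_prior) successes and failures.
Total across both batches: 39−18=21 makes, 20−13=7 misses.
Subtract the first batch: 21−7=14 makes and 7−3=4 misses.

14 makes and 4 misses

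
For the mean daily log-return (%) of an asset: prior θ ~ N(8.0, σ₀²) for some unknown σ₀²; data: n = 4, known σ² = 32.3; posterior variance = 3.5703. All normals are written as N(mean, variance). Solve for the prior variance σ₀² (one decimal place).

σ₀² = 6.4

Posterior precision equals prior precision plus data precision: 1/σ_n² = 1/σ₀² + n/σ².
So 1/σ₀² = 1/3.5703 − 4/32.3 = 0.280089 − 0.123839 = 0.156250.
Hence σ₀² = 1/0.156250 ≈ 6.4.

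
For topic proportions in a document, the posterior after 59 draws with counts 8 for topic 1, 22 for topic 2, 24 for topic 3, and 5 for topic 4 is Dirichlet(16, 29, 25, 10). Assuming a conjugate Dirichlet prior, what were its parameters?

For a Dirichlet(α) prior with multinomial counts c, the posterior is Dirichlet(α + c) componentwise.
Subtract each count from the matching posterior parameter: 16−8=8, 29−22=7, 25−24=1, 10−5=5.

Dirichlet(8, 7, 1, 5)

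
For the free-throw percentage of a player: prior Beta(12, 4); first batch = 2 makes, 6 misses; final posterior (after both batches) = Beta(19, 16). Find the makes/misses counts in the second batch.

5 makes and 6 misses

Sequential conjugate updates are equivalent to a single update on the pooled data, so total successes = posterior α − prior α and total failures = posterior β − prior β.
Total across both batches: 19−12=7 makes, 16−4=12 misses.
Subtract the first batch: 7−2=5 makes and 12−6=6 misses.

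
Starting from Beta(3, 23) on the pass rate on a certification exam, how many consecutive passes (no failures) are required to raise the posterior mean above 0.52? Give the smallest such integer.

k = 22

After k passes and 0 failures the posterior is Beta(3+k, 23), with mean (3+k)/(3+23+k).
Set (3+k)/(26+k) > 0.52 and solve: k > (0.52·26 − 3)/(1 − 0.52) = 21.917.
The smallest integer exceeding 21.917 is 22, and checking k=22: (25)/(48) = 0.5208 > 0.52.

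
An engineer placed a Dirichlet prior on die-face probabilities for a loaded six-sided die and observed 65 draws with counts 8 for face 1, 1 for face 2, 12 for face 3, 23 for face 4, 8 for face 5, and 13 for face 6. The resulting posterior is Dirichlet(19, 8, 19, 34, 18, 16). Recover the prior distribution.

For a Dirichlet(α) prior with multinomial counts c, the posterior is Dirichlet(α + c) componentwise.
Subtract each count from the matching posterior parameter: 19−8=11, 8−1=7, 19−12=7, 34−23=11, 18−8=10, 16−13=3.

Dirichlet(11, 7, 7, 11, 10, 3)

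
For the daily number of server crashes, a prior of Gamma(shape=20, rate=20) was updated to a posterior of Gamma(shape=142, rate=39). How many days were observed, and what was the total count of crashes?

A Gamma(α, β) prior (rate parametrization) on a Poisson rate with n observations summing to S gives posterior Gamma(α+S, β+n).
Matching: Σxᵢ = 142 − 20 = 122 and n = 39 − 20 = 19.

n = 19 days with total 122 crashes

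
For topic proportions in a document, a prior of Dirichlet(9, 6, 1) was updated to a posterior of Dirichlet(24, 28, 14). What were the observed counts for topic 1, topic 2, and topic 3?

For a Dirichlet(α) prior with multinomial counts c, the posterior is Dirichlet(α + c) componentwise.
Counts are posterior − prior componentwise: 24−9=15, 28−6=22, 14−1=13.

counts (15, 22, 13)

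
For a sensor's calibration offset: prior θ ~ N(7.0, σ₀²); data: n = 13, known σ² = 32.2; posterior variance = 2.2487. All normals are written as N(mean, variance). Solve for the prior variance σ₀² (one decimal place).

Posterior precision equals prior precision plus data precision: 1/σ_n² = 1/σ₀² + n/σ².
So 1/σ₀² = 1/2.2487 − 13/32.2 = 0.444701 − 0.403727 = 0.040974.
Hence σ₀² = 1/0.040974 ≈ 24.4.

σ₀² = 24.4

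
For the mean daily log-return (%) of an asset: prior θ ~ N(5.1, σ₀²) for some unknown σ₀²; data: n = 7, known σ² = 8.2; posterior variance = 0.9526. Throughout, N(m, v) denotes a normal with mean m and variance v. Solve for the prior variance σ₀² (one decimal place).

Posterior precision equals prior precision plus data precision: 1/σ_n² = 1/σ₀² + n/σ².
So 1/σ₀² = 1/0.9526 − 7/8.2 = 1.049759 − 0.853659 = 0.196100.
Hence σ₀² = 1/0.196100 ≈ 5.1.

σ₀² = 5.1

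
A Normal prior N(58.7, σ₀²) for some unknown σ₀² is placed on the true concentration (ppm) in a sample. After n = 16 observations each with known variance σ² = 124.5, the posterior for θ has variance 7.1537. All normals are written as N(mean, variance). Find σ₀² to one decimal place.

Posterior precision equals prior precision plus data precision: 1/σ_n² = 1/σ₀² + n/σ².
So 1/σ₀² = 1/7.1537 − 16/124.5 = 0.139788 − 0.128514 = 0.011274.
Hence σ₀² = 1/0.011274 ≈ 88.7.

σ₀² = 88.7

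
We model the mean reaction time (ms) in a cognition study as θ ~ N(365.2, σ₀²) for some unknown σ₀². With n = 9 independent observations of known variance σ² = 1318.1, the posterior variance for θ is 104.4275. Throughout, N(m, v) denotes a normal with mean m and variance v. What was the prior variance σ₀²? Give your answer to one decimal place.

σ₀² = 363.9

Posterior precision equals prior precision plus data precision: 1/σ_n² = 1/σ₀² + n/σ².
So 1/σ₀² = 1/104.4275 − 9/1318.1 = 0.009576 − 0.006828 = 0.002748.
Hence σ₀² = 1/0.002748 ≈ 363.9.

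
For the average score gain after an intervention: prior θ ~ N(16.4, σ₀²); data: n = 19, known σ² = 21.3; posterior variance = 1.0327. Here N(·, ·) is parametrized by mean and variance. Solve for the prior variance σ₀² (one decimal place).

Posterior precision equals prior precision plus data precision: 1/σ_n² = 1/σ₀² + n/σ².
So 1/σ₀² = 1/1.0327 − 19/21.3 = 0.968335 − 0.892019 = 0.076316.
Hence σ₀² = 1/0.076316 ≈ 13.1.

σ₀² = 13.1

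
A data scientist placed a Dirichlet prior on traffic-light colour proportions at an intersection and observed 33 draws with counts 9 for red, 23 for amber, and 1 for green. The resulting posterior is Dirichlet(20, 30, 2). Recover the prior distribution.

Dirichlet(11, 7, 1)

For a Dirichlet(α) prior with multinomial counts c, the posterior is Dirichlet(α + c) componentwise.
Subtract each count from the matching posterior parameter: 20−9=11, 30−23=7, 2−1=1.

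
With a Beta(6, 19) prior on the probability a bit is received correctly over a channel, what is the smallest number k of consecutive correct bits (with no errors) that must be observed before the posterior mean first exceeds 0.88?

k = 134

After k correct bits and 0 errors the posterior is Beta(6+k, 19), with mean (6+k)/(6+19+k).
Set (6+k)/(25+k) > 0.88 and solve: k > (0.88·25 − 6)/(1 − 0.88) = 133.333.
The smallest integer exceeding 133.333 is 134, and checking k=134: (140)/(159) = 0.8805 > 0.88.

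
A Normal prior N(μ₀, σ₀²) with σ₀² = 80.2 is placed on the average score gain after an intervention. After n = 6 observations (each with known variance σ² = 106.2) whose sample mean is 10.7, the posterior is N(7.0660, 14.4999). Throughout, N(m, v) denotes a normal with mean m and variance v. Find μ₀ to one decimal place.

μ₀ = -9.4

The posterior mean is a precision-weighted average: μ_n = (τ₀μ₀ + τ_data·x̄)/(τ₀+τ_data), with τ₀=1/σ₀² and τ_data=n/σ².
Here τ₀ = 1/80.2 = 0.012469 and τ_data = 6/106.2 = 0.056497, so τ_n = 0.068966.
Rearranging for μ₀: μ₀ = (μ_n·τ_n − τ_data·x̄)/τ₀ = (7.0660·0.068966 − 0.056497·10.7) / 0.012469 = -0.117204/0.012469 ≈ -9.4.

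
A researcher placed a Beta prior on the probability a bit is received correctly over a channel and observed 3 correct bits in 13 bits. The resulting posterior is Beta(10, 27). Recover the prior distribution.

Beta(7, 17)

Beta is conjugate to the binomial likelihood: posterior = Beta(a+s, b+f).
Subtract the data counts: 10−3=7, 27−10=17.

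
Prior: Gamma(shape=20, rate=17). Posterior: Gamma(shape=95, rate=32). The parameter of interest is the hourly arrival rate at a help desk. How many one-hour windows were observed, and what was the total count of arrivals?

A Gamma(α, β) prior (rate parametrization) on a Poisson rate with n observations summing to S gives posterior Gamma(α+S, β+n).
Matching: Σxᵢ = 95 − 20 = 75 and n = 32 − 17 = 15.

n = 15 one-hour windows with total 75 arrivals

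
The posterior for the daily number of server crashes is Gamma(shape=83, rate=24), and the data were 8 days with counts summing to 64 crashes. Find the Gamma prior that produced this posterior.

Gamma(shape=19, rate=16)

A Gamma(α, β) prior (rate parametrization) on a Poisson rate with n observations summing to S gives posterior Gamma(α+S, β+n).
So α = 83 − 64 = 19 and β = 24 − 8 = 16.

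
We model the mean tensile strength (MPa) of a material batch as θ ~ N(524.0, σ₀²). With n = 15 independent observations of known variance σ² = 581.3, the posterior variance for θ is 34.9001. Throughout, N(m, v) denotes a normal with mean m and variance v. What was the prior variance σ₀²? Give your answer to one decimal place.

Posterior precision equals prior precision plus data precision: 1/σ_n² = 1/σ₀² + n/σ².
So 1/σ₀² = 1/34.9001 − 15/581.3 = 0.028653 − 0.025804 = 0.002849.
Hence σ₀² = 1/0.002849 ≈ 351.0.

σ₀² = 351.0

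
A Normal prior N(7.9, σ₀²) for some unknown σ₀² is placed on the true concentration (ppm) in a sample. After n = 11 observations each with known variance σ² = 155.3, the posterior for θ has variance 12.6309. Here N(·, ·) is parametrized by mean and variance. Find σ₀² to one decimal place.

Posterior precision equals prior precision plus data precision: 1/σ_n² = 1/σ₀² + n/σ².
So 1/σ₀² = 1/12.6309 − 11/155.3 = 0.079171 − 0.070831 = 0.008340.
Hence σ₀² = 1/0.008340 ≈ 119.9.

σ₀² = 119.9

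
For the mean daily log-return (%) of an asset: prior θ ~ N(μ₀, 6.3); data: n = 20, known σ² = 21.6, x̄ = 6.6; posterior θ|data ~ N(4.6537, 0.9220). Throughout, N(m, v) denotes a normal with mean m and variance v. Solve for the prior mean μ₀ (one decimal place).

μ₀ = -6.7

With known observation variance, the Normal–Normal posterior has precision τ_n = τ₀ + n/σ² and mean μ_n = (τ₀μ₀ + (n/σ²)x̄)/τ_n.
Here τ₀ = 1/6.3 = 0.158730 and τ_data = 20/21.6 = 0.925926, so τ_n = 1.084656.
Rearranging for μ₀: μ₀ = (μ_n·τ_n − τ_data·x̄)/τ₀ = (4.6537·1.084656 − 0.925926·6.6) / 0.158730 = -1.063448/0.158730 ≈ -6.7.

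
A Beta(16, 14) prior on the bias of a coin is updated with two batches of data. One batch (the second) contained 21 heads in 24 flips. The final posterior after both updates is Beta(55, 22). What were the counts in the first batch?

Sequential conjugate updates are equivalent to a single update on the pooled data, so total successes = posterior α − prior α and total failures = posterior β − prior β.
Total across both batches: 55−16=39 heads, 22−14=8 tails.
Subtract the second batch: 39−21=18 heads and 8−3=5 tails.

18 heads and 5 tails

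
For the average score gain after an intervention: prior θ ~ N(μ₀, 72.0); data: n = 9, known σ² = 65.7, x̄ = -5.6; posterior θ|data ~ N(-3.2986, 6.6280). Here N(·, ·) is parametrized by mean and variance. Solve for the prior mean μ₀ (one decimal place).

μ₀ = 19.4

With known observation variance, the Normal–Normal posterior has precision τ_n = τ₀ + n/σ² and mean μ_n = (τ₀μ₀ + (n/σ²)x̄)/τ_n.
Here τ₀ = 1/72.0 = 0.013889 and τ_data = 9/65.7 = 0.136986, so τ_n = 0.150875.
Rearranging for μ₀: μ₀ = (μ_n·τ_n − τ_data·x̄)/τ₀ = (-3.2986·0.150875 − 0.136986·-5.6) / 0.013889 = 0.269445/0.013889 ≈ 19.4.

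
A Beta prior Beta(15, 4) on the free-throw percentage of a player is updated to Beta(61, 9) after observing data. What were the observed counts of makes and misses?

46 makes and 5 misses

A Beta(a, b) prior with s successes and f failures in binomial data gives a Beta(a+s, b+f) posterior.
Match parameters: s=61−15=46, f=9−4=5.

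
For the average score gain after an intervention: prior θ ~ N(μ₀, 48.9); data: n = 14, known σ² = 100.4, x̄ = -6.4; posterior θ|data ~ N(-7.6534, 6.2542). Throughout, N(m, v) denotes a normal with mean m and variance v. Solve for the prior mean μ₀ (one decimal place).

μ₀ = -16.2

The posterior mean is a precision-weighted average: μ_n = (τ₀μ₀ + τ_data·x̄)/(τ₀+τ_data), with τ₀=1/σ₀² and τ_data=n/σ².
Here τ₀ = 1/48.9 = 0.020450 and τ_data = 14/100.4 = 0.139442, so τ_n = 0.159892.
Rearranging for μ₀: μ₀ = (μ_n·τ_n − τ_data·x̄)/τ₀ = (-7.6534·0.159892 − 0.139442·-6.4) / 0.020450 = -0.331289/0.020450 ≈ -16.2.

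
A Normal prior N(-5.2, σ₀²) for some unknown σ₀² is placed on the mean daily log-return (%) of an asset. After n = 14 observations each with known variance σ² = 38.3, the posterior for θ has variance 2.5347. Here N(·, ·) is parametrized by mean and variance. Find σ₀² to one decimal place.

For the Normal–Normal model with known σ², precisions add: τ_n = τ₀ + n/σ².
So 1/σ₀² = 1/2.5347 − 14/38.3 = 0.394524 − 0.365535 = 0.028989.
Hence σ₀² = 1/0.028989 ≈ 34.5.

σ₀² = 34.5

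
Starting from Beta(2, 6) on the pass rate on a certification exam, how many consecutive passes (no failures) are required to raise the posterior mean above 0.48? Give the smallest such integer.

k = 4

After k passes and 0 failures the posterior is Beta(2+k, 6), with mean (2+k)/(2+6+k).
Set (2+k)/(8+k) > 0.48 and solve: k > (0.48·8 − 2)/(1 − 0.48) = 3.538.
The smallest integer exceeding 3.538 is 4, and checking k=4: (6)/(12) = 0.5000 > 0.48.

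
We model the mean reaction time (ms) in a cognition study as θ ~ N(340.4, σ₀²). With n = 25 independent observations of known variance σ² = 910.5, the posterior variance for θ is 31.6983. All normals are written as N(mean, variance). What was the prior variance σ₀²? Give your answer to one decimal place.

σ₀² = 244.5

Posterior precision equals prior precision plus data precision: 1/σ_n² = 1/σ₀² + n/σ².
So 1/σ₀² = 1/31.6983 − 25/910.5 = 0.031547 − 0.027457 = 0.004090.
Hence σ₀² = 1/0.004090 ≈ 244.5.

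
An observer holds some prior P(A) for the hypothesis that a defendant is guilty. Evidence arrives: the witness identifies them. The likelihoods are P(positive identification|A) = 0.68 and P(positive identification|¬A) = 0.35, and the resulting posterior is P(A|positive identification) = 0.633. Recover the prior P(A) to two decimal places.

P(A) = 0.47

Bayes' rule in odds form gives O(A|E) = O(A)·[P(E|A)/P(E|¬A)], hence O(A) = O(A|E)/LR.
Posterior odds = 0.633/(1−0.633) = 1.7248. LR = 0.68/0.35 = 1.9429.
Prior odds = 1.7248/1.9429 = 0.8877, so P(A) = 0.8877/(1+0.8877) ≈ 0.47.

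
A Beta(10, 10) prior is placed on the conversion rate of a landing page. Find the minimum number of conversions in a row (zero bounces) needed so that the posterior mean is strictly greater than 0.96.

After k conversions and 0 bounces the posterior is Beta(10+k, 10), with mean (10+k)/(10+10+k).
Set (10+k)/(20+k) > 0.96 and solve: k > (0.96·20 − 10)/(1 − 0.96) = 230.000.
The smallest integer exceeding 230.000 is 231, and checking k=231: (241)/(251) = 0.9602 > 0.96.

k = 231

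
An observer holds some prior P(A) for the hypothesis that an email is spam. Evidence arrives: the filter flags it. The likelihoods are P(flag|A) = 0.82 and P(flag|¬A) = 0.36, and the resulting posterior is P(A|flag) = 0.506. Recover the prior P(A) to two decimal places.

P(A) = 0.31

Bayes' rule in odds form gives O(A|E) = O(A)·[P(E|A)/P(E|¬A)], hence O(A) = O(A|E)/LR.
Posterior odds = 0.506/(1−0.506) = 1.0243. LR = 0.82/0.36 = 2.2778.
Prior odds = 1.0243/2.2778 = 0.4497, so P(A) = 0.4497/(1+0.4497) ≈ 0.31.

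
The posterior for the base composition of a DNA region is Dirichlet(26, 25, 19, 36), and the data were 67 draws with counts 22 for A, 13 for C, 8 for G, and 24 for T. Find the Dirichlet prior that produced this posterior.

Dirichlet(4, 12, 11, 12)

For a Dirichlet(α) prior with multinomial counts c, the posterior is Dirichlet(α + c) componentwise.
Subtract each count from the matching posterior parameter: 26−22=4, 25−13=12, 19−8=11, 36−24=12.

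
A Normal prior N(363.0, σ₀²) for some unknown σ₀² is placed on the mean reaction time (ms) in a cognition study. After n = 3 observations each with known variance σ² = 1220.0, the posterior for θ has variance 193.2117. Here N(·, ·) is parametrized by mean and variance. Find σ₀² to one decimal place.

σ₀² = 368.1

Posterior precision equals prior precision plus data precision: 1/σ_n² = 1/σ₀² + n/σ².
So 1/σ₀² = 1/193.2117 − 3/1220.0 = 0.005176 − 0.002459 = 0.002717.
Hence σ₀² = 1/0.002717 ≈ 368.1.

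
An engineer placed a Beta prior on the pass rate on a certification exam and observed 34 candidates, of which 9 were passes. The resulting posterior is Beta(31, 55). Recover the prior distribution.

Beta(22, 30)

Under Beta–binomial conjugacy the posterior parameters are (a+s, b+f).
So a = 31 − 9 = 22 and b = 55 − 25 = 30.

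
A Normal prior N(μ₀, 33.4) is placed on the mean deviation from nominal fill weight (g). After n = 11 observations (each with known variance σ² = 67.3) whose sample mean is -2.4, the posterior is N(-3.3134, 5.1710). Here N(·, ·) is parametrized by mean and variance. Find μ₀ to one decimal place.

μ₀ = -8.3

With known observation variance, the Normal–Normal posterior has precision τ_n = τ₀ + n/σ² and mean μ_n = (τ₀μ₀ + (n/σ²)x̄)/τ_n.
Here τ₀ = 1/33.4 = 0.029940 and τ_data = 11/67.3 = 0.163447, so τ_n = 0.193387.
Rearranging for μ₀: μ₀ = (μ_n·τ_n − τ_data·x̄)/τ₀ = (-3.3134·0.193387 − 0.163447·-2.4) / 0.029940 = -0.248496/0.029940 ≈ -8.3.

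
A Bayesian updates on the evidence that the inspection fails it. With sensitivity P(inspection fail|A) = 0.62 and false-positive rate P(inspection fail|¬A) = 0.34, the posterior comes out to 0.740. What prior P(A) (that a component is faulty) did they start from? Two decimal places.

P(A) = 0.61

In odds form, posterior odds = prior odds × likelihood ratio, so prior odds = posterior odds ÷ LR.
Posterior odds = 0.740/(1−0.740) = 2.8462. LR = 0.62/0.34 = 1.8235.
Prior odds = 2.8462/1.8235 = 1.5608, so P(A) = 1.5608/(1+1.5608) ≈ 0.61.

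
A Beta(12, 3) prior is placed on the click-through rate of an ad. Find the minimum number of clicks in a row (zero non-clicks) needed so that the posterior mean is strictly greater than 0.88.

k = 11

After k clicks and 0 non-clicks the posterior is Beta(12+k, 3), with mean (12+k)/(12+3+k).
Set (12+k)/(15+k) > 0.88 and solve: k > (0.88·15 − 12)/(1 − 0.88) = 10.000.
The smallest integer exceeding 10.000 is 11.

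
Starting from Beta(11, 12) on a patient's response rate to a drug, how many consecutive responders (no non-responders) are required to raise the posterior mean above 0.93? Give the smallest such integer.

After k responders and 0 non-responders the posterior is Beta(11+k, 12), with mean (11+k)/(11+12+k).
Set (11+k)/(23+k) > 0.93 and solve: k > (0.93·23 − 11)/(1 − 0.93) = 148.429.
The smallest integer exceeding 148.429 is 149.

k = 149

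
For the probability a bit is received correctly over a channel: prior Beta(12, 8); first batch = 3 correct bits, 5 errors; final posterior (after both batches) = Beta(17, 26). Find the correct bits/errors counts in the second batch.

2 correct bits and 13 errors

Sequential conjugate updates are equivalent to a single update on the pooled data, so total successes = posterior α − prior α and total failures = posterior β − prior β.
Total across both batches: 17−12=5 correct bits, 26−8=18 errors.
Subtract the first batch: 5−3=2 correct bits and 18−5=13 errors.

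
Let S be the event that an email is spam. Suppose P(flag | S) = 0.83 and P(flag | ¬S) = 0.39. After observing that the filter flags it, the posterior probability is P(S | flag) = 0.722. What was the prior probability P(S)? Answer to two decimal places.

In odds form, posterior odds = prior odds × likelihood ratio, so prior odds = posterior odds ÷ LR.
Posterior odds = 0.722/(1−0.722) = 2.5971. LR = 0.83/0.39 = 2.1282.
Prior odds = 2.5971/2.1282 = 1.2203, so P(S) = 1.2203/(1+1.2203) ≈ 0.55.

P(S) = 0.55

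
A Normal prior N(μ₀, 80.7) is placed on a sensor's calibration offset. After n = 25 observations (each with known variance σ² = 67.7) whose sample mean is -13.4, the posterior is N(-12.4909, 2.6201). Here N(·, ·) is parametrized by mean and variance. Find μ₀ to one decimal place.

μ₀ = 14.6

The posterior mean is a precision-weighted average: μ_n = (τ₀μ₀ + τ_data·x̄)/(τ₀+τ_data), with τ₀=1/σ₀² and τ_data=n/σ².
Here τ₀ = 1/80.7 = 0.012392 and τ_data = 25/67.7 = 0.369276, so τ_n = 0.381668.
Rearranging for μ₀: μ₀ = (μ_n·τ_n − τ_data·x̄)/τ₀ = (-12.4909·0.381668 − 0.369276·-13.4) / 0.012392 = 0.180922/0.012392 ≈ 14.6.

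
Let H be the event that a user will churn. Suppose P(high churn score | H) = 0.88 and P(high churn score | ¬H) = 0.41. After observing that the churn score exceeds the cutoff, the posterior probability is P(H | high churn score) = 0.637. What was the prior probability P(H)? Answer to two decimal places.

P(H) = 0.45

In odds form, posterior odds = prior odds × likelihood ratio, so prior odds = posterior odds ÷ LR.
Posterior odds = 0.637/(1−0.637) = 1.7548. LR = 0.88/0.41 = 2.1463.
Prior odds = 1.7548/2.1463 = 0.8176, so P(H) = 0.8176/(1+0.8176) ≈ 0.45.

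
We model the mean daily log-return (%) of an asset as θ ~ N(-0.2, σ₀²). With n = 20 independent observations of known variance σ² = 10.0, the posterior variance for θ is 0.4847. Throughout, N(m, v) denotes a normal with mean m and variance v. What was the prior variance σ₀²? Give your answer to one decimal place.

Posterior precision equals prior precision plus data precision: 1/σ_n² = 1/σ₀² + n/σ².
So 1/σ₀² = 1/0.4847 − 20/10.0 = 2.063132 − 2.000000 = 0.063132.
Hence σ₀² = 1/0.063132 ≈ 15.8.

σ₀² = 15.8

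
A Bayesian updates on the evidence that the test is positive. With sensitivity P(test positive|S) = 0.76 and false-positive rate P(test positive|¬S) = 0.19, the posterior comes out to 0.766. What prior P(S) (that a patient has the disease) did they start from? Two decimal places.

P(S) = 0.45

In odds form, posterior odds = prior odds × likelihood ratio, so prior odds = posterior odds ÷ LR.
Posterior odds = 0.766/(1−0.766) = 3.2735. LR = 0.76/0.19 = 4.0000.
Prior odds = 3.2735/4.0000 = 0.8184, so P(S) = 0.8184/(1+0.8184) ≈ 0.45.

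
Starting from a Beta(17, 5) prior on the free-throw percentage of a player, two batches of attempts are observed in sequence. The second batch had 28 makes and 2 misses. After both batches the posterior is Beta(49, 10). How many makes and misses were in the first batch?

Sequential conjugate updates are equivalent to a single update on the pooled data, so total successes = posterior α − prior α and total failures = posterior β − prior β.
Total across both batches: 49−17=32 makes, 10−5=5 misses.
Subtract the second batch: 32−28=4 makes and 5−2=3 misses.

4 makes and 3 misses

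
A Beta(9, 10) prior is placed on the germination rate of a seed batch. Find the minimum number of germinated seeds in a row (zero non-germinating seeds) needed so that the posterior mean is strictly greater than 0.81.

k = 34

After k germinated seeds and 0 non-germinating seeds the posterior is Beta(9+k, 10), with mean (9+k)/(9+10+k).
Set (9+k)/(19+k) > 0.81 and solve: k > (0.81·19 − 9)/(1 − 0.81) = 33.632.
The smallest integer exceeding 33.632 is 34, and checking k=34: (43)/(53) = 0.8113 > 0.81.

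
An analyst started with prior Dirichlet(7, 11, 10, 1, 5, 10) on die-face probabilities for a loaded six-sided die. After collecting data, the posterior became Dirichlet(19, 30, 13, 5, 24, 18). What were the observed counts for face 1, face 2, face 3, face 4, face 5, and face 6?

counts (12, 19, 3, 4, 19, 8)

For a Dirichlet(α) prior with multinomial counts c, the posterior is Dirichlet(α + c) componentwise.
Counts are posterior − prior componentwise: 19−7=12, 30−11=19, 13−10=3, 5−1=4, 24−5=19, 18−10=8.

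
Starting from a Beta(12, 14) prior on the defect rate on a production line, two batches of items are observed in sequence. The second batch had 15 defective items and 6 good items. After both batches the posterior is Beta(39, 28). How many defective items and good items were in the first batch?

Because Beta–binomial updating is additive in the counts, the combined data contributed (α_post−α_prior, β_post−β_prior) successes and failures.
Total across both batches: 39−12=27 defective items, 28−14=14 good items.
Subtract the second batch: 27−15=12 defective items and 14−6=8 good items.

12 defective items and 8 good items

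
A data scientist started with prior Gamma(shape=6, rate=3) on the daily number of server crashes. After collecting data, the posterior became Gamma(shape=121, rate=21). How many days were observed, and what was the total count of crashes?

n = 18 days with total 115 crashes

Gamma–Poisson conjugacy: posterior shape = α + Σxᵢ, posterior rate = β + n.
Matching: Σxᵢ = 121 − 6 = 115 and n = 21 − 3 = 18.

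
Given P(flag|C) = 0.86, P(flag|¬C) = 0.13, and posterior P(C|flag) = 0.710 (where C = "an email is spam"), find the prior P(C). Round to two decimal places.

P(C) = 0.27

In odds form, posterior odds = prior odds × likelihood ratio, so prior odds = posterior odds ÷ LR.
Posterior odds = 0.710/(1−0.710) = 2.4483. LR = 0.86/0.13 = 6.6154.
Prior odds = 2.4483/6.6154 = 0.3701, so P(C) = 0.3701/(1+0.3701) ≈ 0.27.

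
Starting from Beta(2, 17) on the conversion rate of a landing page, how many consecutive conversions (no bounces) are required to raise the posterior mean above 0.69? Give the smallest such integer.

After k conversions and 0 bounces the posterior is Beta(2+k, 17), with mean (2+k)/(2+17+k).
Set (2+k)/(19+k) > 0.69 and solve: k > (0.69·19 − 2)/(1 − 0.69) = 35.839.
The smallest integer exceeding 35.839 is 36, and checking k=36: (38)/(55) = 0.6909 > 0.69.

k = 36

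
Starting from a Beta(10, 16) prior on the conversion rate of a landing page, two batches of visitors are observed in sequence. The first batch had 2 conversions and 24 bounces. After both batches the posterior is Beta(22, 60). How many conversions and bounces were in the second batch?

10 conversions and 20 bounces

Sequential conjugate updates are equivalent to a single update on the pooled data, so total successes = posterior α − prior α and total failures = posterior β − prior β.
Total across both batches: 22−10=12 conversions, 60−16=44 bounces.
Subtract the first batch: 12−2=10 conversions and 44−24=20 bounces.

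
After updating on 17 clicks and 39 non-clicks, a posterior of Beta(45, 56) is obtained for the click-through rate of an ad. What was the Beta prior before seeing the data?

A Beta(a, b) prior with s successes and f failures in binomial data gives a Beta(a+s, b+f) posterior.
So a = 45 − 17 = 28 and b = 56 − 39 = 17.

Beta(28, 17)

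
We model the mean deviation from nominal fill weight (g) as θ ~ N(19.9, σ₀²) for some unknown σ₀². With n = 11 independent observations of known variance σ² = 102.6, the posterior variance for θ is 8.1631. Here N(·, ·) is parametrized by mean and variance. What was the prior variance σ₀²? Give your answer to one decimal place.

σ₀² = 65.4

For the Normal–Normal model with known σ², precisions add: τ_n = τ₀ + n/σ².
So 1/σ₀² = 1/8.1631 − 11/102.6 = 0.122502 − 0.107212 = 0.015290.
Hence σ₀² = 1/0.015290 ≈ 65.4.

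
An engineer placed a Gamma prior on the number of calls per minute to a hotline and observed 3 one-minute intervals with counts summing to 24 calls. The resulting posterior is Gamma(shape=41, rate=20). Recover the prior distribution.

A Gamma(α, β) prior (rate parametrization) on a Poisson rate with n observations summing to S gives posterior Gamma(α+S, β+n).
So α = 41 − 24 = 17 and β = 20 − 3 = 17.

Gamma(shape=17, rate=17)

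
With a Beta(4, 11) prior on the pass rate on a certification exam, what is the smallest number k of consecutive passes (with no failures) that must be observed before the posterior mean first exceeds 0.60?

k = 13

After k passes and 0 failures the posterior is Beta(4+k, 11), with mean (4+k)/(4+11+k).
Set (4+k)/(15+k) > 0.60 and solve: k > (0.60·15 − 4)/(1 − 0.60) = 12.500.
The smallest integer exceeding 12.500 is 13.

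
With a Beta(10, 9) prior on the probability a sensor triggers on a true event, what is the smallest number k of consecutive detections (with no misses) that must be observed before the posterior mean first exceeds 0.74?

k = 16

After k detections and 0 misses the posterior is Beta(10+k, 9), with mean (10+k)/(10+9+k).
Set (10+k)/(19+k) > 0.74 and solve: k > (0.74·19 − 10)/(1 − 0.74) = 15.615.
The smallest integer exceeding 15.615 is 16, and checking k=16: (26)/(35) = 0.7429 > 0.74.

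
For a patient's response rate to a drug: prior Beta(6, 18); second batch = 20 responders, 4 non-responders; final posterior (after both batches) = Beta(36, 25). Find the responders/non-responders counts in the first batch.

Because Beta–binomial updating is additive in the counts, the combined data contributed (α_post−α_prior, β_post−β_prior) successes and failures.
Total across both batches: 36−6=30 responders, 25−18=7 non-responders.
Subtract the second batch: 30−20=10 responders and 7−4=3 non-responders.

10 responders and 3 non-responders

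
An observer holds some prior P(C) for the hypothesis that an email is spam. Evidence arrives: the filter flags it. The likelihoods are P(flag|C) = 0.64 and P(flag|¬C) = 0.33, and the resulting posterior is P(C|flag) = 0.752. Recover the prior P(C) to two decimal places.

Bayes' rule in odds form gives O(C|E) = O(C)·[P(E|C)/P(E|¬C)], hence O(C) = O(C|E)/LR.
Posterior odds = 0.752/(1−0.752) = 3.0323. LR = 0.64/0.33 = 1.9394.
Prior odds = 3.0323/1.9394 = 1.5635, so P(C) = 1.5635/(1+1.5635) ≈ 0.61.

P(C) = 0.61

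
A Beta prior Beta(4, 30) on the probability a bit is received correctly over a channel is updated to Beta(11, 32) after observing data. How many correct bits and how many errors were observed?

7 correct bits and 2 errors

Beta is conjugate to the binomial likelihood: posterior = Beta(a+s, b+f).
So s = 11 − 4 = 7 and f = 32 − 30 = 2.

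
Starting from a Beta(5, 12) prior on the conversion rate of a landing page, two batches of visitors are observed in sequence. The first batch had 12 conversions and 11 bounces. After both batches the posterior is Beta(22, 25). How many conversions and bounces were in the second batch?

5 conversions and 2 bounces

Sequential conjugate updates are equivalent to a single update on the pooled data, so total successes = posterior α − prior α and total failures = posterior β − prior β.
Total across both batches: 22−5=17 conversions, 25−12=13 bounces.
Subtract the first batch: 17−12=5 conversions and 13−11=2 bounces.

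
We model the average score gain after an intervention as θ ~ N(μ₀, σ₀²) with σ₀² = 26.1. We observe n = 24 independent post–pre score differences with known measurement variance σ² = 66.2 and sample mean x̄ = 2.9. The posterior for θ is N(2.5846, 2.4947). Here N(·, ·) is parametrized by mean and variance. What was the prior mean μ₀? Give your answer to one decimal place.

μ₀ = -0.4

The posterior mean is a precision-weighted average: μ_n = (τ₀μ₀ + τ_data·x̄)/(τ₀+τ_data), with τ₀=1/σ₀² and τ_data=n/σ².
Here τ₀ = 1/26.1 = 0.038314 and τ_data = 24/66.2 = 0.362538, so τ_n = 0.400852.
Rearranging for μ₀: μ₀ = (μ_n·τ_n − τ_data·x̄)/τ₀ = (2.5846·0.400852 − 0.362538·2.9) / 0.038314 = -0.015318/0.038314 ≈ -0.4.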